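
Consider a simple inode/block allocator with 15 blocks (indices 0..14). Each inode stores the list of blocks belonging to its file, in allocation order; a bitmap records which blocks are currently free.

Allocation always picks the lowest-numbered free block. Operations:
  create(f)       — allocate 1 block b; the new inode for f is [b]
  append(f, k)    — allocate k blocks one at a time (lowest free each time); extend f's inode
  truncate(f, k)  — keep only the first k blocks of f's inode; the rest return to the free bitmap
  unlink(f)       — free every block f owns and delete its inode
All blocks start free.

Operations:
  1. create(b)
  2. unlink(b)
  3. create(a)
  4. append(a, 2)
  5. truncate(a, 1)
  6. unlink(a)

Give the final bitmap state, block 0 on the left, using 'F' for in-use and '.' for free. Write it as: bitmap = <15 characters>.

after create(b) → b:[0]  free=[F..............]
after unlink(b) →   free=[...............]
after create(a) → a:[0]  free=[F..............]
after append(a, 2) → a:[0, 1, 2]  free=[FFF............]
after truncate(a, 1) → a:[0]  free=[F..............]
after unlink(a) →   free=[...............]

bitmap = ...............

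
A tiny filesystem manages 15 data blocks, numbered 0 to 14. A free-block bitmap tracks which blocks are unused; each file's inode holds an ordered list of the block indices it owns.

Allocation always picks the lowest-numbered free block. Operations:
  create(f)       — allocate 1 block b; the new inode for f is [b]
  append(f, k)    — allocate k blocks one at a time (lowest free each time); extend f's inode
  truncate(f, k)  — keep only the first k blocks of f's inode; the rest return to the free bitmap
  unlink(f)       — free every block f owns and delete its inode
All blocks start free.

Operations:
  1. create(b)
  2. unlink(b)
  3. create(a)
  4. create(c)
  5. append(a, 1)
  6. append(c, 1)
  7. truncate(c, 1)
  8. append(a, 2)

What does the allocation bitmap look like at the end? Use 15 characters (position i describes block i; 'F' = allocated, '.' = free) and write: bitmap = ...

[1] create(b) — b=0 (map F..............)
[2] unlink(b) —  (map ...............)
[3] create(a) — a=0 (map F..............)
[4] create(c) — a=0 c=1 (map FF.............)
[5] append(a, 1) — a=0,2 c=1 (map FFF............)
[6] append(c, 1) — a=0,2 c=1,3 (map FFFF...........)
[7] truncate(c, 1) — a=0,2 c=1 (map FFF............)
[8] append(a, 2) — a=0,2,3,4 c=1 (map FFFFF..........)

bitmap = FFFFF..........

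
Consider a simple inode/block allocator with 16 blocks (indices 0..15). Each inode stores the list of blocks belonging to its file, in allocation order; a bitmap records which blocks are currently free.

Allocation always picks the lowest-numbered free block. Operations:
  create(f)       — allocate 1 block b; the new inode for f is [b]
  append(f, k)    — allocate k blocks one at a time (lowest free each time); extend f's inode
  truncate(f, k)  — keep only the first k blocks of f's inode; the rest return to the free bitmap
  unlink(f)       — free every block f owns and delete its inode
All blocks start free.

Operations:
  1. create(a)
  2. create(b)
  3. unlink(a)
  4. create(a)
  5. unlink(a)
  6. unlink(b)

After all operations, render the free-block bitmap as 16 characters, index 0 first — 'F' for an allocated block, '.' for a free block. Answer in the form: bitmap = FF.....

[1] create(a) — a=0 (map F...............)
[2] create(b) — a=0 b=1 (map FF..............)
[3] unlink(a) — b=1 (map .F..............)
[4] create(a) — a=0 b=1 (map FF..............)
[5] unlink(a) — b=1 (map .F..............)
[6] unlink(b) —  (map ................)

bitmap = ................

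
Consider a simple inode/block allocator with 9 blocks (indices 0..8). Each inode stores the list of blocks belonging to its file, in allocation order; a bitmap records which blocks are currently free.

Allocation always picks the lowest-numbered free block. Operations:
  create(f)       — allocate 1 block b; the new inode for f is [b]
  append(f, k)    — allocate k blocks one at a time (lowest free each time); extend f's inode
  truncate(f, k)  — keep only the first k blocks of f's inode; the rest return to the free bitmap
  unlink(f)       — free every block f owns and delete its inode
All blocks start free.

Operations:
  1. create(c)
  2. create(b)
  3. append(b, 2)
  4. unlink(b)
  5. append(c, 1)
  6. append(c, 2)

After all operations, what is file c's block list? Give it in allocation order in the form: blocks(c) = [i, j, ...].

[1] create(c) — c=0 (map F........)
[2] create(b) — b=1 c=0 (map FF.......)
[3] append(b, 2) — b=1,2,3 c=0 (map FFFF.....)
[4] unlink(b) — c=0 (map F........)
[5] append(c, 1) — c=0,1 (map FF.......)
[6] append(c, 2) — c=0,1,2,3 (map FFFF.....)

blocks(c) = [0, 1, 2, 3]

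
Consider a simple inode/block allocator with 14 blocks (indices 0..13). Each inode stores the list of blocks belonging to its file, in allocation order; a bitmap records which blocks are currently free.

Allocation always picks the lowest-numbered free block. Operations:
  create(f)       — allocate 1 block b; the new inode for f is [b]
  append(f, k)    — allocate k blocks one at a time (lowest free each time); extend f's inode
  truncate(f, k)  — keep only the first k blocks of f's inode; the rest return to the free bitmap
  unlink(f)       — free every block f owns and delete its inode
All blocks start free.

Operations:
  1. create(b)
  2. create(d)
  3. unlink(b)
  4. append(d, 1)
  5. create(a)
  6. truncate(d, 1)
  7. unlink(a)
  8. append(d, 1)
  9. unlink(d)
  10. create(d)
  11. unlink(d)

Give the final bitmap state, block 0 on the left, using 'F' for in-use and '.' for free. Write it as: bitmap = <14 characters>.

bitmap = ..............

create(b): bitmap=F............. | b=[0]
create(d): bitmap=FF............ | b=[0] d=[1]
unlink(b): bitmap=.F............ | d=[1]
append(d, 1): bitmap=FF............ | d=[1, 0]
create(a): bitmap=FFF........... | a=[2] d=[1, 0]
truncate(d, 1): bitmap=.FF........... | a=[2] d=[1]
unlink(a): bitmap=.F............ | d=[1]
append(d, 1): bitmap=FF............ | d=[1, 0]
unlink(d): bitmap=.............. | 
create(d): bitmap=F............. | d=[0]
unlink(d): bitmap=.............. | 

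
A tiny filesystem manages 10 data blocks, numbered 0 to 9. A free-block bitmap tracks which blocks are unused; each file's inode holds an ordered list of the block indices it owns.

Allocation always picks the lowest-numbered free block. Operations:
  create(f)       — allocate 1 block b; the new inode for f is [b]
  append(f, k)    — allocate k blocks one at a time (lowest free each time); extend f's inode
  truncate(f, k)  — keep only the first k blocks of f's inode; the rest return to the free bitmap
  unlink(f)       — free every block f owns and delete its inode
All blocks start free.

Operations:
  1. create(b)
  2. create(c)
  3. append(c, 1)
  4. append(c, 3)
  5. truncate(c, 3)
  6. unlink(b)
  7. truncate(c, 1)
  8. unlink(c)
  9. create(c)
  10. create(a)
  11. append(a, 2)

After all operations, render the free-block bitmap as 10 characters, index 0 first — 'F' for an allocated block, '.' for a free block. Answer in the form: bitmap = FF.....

bitmap = FFFF......

create(b): bitmap=F......... | b=[0]
create(c): bitmap=FF........ | b=[0] c=[1]
append(c, 1): bitmap=FFF....... | b=[0] c=[1, 2]
append(c, 3): bitmap=FFFFFF.... | b=[0] c=[1, 2, 3, 4, 5]
truncate(c, 3): bitmap=FFFF...... | b=[0] c=[1, 2, 3]
unlink(b): bitmap=.FFF...... | c=[1, 2, 3]
truncate(c, 1): bitmap=.F........ | c=[1]
unlink(c): bitmap=.......... | 
create(c): bitmap=F......... | c=[0]
create(a): bitmap=FF........ | a=[1] c=[0]
append(a, 2): bitmap=FFFF...... | a=[1, 2, 3] c=[0]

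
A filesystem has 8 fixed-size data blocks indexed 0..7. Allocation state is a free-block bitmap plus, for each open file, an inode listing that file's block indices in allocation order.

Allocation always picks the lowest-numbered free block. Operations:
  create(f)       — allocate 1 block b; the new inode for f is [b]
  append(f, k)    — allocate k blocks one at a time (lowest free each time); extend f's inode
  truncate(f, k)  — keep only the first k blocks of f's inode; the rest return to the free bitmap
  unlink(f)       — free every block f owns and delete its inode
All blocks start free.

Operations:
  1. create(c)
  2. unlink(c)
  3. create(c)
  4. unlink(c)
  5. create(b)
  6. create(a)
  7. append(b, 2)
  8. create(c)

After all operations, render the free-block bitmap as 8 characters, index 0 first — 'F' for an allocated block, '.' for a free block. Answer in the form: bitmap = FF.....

  1. create(c)  ⇒  F.......  {c→[0]}
  2. unlink(c)  ⇒  ........  {}
  3. create(c)  ⇒  F.......  {c→[0]}
  4. unlink(c)  ⇒  ........  {}
  5. create(b)  ⇒  F.......  {b→[0]}
  6. create(a)  ⇒  FF......  {a→[1]; b→[0]}
  7. append(b, 2)  ⇒  FFFF....  {a→[1]; b→[0, 2, 3]}
  8. create(c)  ⇒  FFFFF...  {a→[1]; b→[0, 2, 3]; c→[4]}

bitmap = FFFFF...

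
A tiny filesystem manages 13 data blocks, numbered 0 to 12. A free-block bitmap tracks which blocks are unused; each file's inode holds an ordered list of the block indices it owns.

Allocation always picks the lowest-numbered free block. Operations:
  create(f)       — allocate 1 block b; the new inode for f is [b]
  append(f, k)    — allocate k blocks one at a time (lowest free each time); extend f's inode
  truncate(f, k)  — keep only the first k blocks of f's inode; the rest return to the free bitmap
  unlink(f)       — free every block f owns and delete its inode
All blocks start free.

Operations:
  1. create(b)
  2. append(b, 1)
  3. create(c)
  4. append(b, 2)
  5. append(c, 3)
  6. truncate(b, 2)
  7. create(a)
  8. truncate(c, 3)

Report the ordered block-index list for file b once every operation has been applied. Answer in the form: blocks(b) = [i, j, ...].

blocks(b) = [0, 1]

create(b): bitmap=F............ | b=[0]
append(b, 1): bitmap=FF........... | b=[0, 1]
create(c): bitmap=FFF.......... | b=[0, 1] c=[2]
append(b, 2): bitmap=FFFFF........ | b=[0, 1, 3, 4] c=[2]
append(c, 3): bitmap=FFFFFFFF..... | b=[0, 1, 3, 4] c=[2, 5, 6, 7]
truncate(b, 2): bitmap=FFF..FFF..... | b=[0, 1] c=[2, 5, 6, 7]
create(a): bitmap=FFFF.FFF..... | a=[3] b=[0, 1] c=[2, 5, 6, 7]
truncate(c, 3): bitmap=FFFF.FF...... | a=[3] b=[0, 1] c=[2, 5, 6]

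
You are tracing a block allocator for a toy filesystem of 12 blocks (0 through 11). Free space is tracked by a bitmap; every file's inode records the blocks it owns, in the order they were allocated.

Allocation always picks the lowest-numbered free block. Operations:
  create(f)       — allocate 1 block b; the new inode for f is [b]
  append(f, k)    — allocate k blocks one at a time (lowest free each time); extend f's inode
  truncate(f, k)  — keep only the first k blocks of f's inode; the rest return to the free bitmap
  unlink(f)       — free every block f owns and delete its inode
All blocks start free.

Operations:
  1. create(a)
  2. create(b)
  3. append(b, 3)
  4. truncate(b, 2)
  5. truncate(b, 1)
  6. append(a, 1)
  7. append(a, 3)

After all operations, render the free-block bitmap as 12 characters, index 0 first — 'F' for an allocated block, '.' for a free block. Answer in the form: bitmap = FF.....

create(a): bitmap=F........... | a=[0]
create(b): bitmap=FF.......... | a=[0] b=[1]
append(b, 3): bitmap=FFFFF....... | a=[0] b=[1, 2, 3, 4]
truncate(b, 2): bitmap=FFF......... | a=[0] b=[1, 2]
truncate(b, 1): bitmap=FF.......... | a=[0] b=[1]
append(a, 1): bitmap=FFF......... | a=[0, 2] b=[1]
append(a, 3): bitmap=FFFFFF...... | a=[0, 2, 3, 4, 5] b=[1]

bitmap = FFFFFF......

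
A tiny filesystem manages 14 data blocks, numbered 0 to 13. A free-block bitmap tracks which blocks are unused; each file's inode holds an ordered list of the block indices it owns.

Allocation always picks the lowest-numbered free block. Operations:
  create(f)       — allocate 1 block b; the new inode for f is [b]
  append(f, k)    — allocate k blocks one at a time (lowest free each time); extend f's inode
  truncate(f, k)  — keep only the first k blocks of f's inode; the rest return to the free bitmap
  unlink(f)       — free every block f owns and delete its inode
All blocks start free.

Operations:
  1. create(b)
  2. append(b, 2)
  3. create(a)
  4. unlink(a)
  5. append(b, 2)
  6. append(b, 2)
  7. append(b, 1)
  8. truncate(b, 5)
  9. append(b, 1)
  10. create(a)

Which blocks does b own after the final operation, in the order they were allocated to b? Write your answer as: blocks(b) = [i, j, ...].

create(b): bitmap=F............. | b=[0]
append(b, 2): bitmap=FFF........... | b=[0, 1, 2]
create(a): bitmap=FFFF.......... | a=[3] b=[0, 1, 2]
unlink(a): bitmap=FFF........... | b=[0, 1, 2]
append(b, 2): bitmap=FFFFF......... | b=[0, 1, 2, 3, 4]
append(b, 2): bitmap=FFFFFFF....... | b=[0, 1, 2, 3, 4, 5, 6]
append(b, 1): bitmap=FFFFFFFF...... | b=[0, 1, 2, 3, 4, 5, 6, 7]
truncate(b, 5): bitmap=FFFFF......... | b=[0, 1, 2, 3, 4]
append(b, 1): bitmap=FFFFFF........ | b=[0, 1, 2, 3, 4, 5]
create(a): bitmap=FFFFFFF....... | a=[6] b=[0, 1, 2, 3, 4, 5]

blocks(b) = [0, 1, 2, 3, 4, 5]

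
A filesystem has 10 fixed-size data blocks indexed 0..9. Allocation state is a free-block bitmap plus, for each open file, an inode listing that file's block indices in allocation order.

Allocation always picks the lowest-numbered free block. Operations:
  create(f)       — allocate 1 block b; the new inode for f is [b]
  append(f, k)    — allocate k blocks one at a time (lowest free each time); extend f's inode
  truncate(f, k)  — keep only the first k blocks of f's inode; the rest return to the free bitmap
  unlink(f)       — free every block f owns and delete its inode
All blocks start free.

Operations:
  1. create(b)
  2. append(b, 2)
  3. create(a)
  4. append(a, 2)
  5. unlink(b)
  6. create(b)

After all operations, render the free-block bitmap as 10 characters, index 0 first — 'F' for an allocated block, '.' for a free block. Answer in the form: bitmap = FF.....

after create(b) → b:[0]  free=[F.........]
after append(b, 2) → b:[0, 1, 2]  free=[FFF.......]
after create(a) → a:[3], b:[0, 1, 2]  free=[FFFF......]
after append(a, 2) → a:[3, 4, 5], b:[0, 1, 2]  free=[FFFFFF....]
after unlink(b) → a:[3, 4, 5]  free=[...FFF....]
after create(b) → a:[3, 4, 5], b:[0]  free=[F..FFF....]

bitmap = F..FFF....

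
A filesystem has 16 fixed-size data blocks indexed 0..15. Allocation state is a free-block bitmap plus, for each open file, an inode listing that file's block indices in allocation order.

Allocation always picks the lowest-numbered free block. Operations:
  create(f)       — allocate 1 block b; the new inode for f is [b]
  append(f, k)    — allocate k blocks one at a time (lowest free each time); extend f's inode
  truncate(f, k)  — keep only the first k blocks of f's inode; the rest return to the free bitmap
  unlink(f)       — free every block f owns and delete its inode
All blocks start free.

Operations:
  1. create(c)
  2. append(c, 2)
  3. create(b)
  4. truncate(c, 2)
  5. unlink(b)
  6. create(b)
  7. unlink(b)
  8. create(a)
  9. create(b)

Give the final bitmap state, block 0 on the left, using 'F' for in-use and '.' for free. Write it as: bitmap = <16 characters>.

bitmap = FFFF............

after create(c) → c:[0]  free=[F...............]
after append(c, 2) → c:[0, 1, 2]  free=[FFF.............]
after create(b) → b:[3], c:[0, 1, 2]  free=[FFFF............]
after truncate(c, 2) → b:[3], c:[0, 1]  free=[FF.F............]
after unlink(b) → c:[0, 1]  free=[FF..............]
after create(b) → b:[2], c:[0, 1]  free=[FFF.............]
after unlink(b) → c:[0, 1]  free=[FF..............]
after create(a) → a:[2], c:[0, 1]  free=[FFF.............]
after create(b) → a:[2], b:[3], c:[0, 1]  free=[FFFF............]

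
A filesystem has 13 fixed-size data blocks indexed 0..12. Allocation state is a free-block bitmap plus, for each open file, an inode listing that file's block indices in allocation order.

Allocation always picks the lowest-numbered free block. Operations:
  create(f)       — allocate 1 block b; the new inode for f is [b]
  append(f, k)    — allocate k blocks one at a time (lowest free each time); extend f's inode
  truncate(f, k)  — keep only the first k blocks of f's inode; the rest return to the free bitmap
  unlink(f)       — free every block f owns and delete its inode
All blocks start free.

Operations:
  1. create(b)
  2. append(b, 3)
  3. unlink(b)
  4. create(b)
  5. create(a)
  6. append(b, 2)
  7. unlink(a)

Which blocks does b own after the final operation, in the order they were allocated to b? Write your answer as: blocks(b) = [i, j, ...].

after create(b) → b:[0]  free=[F............]
after append(b, 3) → b:[0, 1, 2, 3]  free=[FFFF.........]
after unlink(b) →   free=[.............]
after create(b) → b:[0]  free=[F............]
after create(a) → a:[1], b:[0]  free=[FF...........]
after append(b, 2) → a:[1], b:[0, 2, 3]  free=[FFFF.........]
after unlink(a) → b:[0, 2, 3]  free=[F.FF.........]

blocks(b) = [0, 2, 3]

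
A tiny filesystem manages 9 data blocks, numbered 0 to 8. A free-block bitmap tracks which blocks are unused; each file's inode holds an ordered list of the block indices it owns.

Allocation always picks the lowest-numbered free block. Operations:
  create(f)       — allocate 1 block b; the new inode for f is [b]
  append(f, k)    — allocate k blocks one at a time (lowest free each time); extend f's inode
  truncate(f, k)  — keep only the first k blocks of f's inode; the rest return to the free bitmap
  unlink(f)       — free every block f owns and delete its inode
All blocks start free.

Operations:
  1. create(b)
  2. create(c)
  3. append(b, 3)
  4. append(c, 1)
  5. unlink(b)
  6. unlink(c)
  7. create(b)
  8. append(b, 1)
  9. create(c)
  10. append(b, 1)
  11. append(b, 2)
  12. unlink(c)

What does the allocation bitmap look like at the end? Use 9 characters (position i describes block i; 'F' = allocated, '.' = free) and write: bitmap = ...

bitmap = FF.FFF...

create(b): bitmap=F........ | b=[0]
create(c): bitmap=FF....... | b=[0] c=[1]
append(b, 3): bitmap=FFFFF.... | b=[0, 2, 3, 4] c=[1]
append(c, 1): bitmap=FFFFFF... | b=[0, 2, 3, 4] c=[1, 5]
unlink(b): bitmap=.F...F... | c=[1, 5]
unlink(c): bitmap=......... | 
create(b): bitmap=F........ | b=[0]
append(b, 1): bitmap=FF....... | b=[0, 1]
create(c): bitmap=FFF...... | b=[0, 1] c=[2]
append(b, 1): bitmap=FFFF..... | b=[0, 1, 3] c=[2]
append(b, 2): bitmap=FFFFFF... | b=[0, 1, 3, 4, 5] c=[2]
unlink(c): bitmap=FF.FFF... | b=[0, 1, 3, 4, 5]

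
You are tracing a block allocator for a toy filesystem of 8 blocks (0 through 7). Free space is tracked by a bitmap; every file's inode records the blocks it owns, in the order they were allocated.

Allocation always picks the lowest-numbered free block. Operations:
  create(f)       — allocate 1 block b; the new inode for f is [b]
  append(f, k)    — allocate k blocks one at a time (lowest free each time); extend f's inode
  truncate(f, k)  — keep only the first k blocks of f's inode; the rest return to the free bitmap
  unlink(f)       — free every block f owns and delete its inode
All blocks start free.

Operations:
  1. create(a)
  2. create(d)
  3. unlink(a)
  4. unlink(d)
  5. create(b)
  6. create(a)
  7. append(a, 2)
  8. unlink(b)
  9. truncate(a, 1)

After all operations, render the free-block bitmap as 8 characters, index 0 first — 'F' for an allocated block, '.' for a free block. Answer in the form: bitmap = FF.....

  1. create(a)  ⇒  F.......  {a→[0]}
  2. create(d)  ⇒  FF......  {a→[0]; d→[1]}
  3. unlink(a)  ⇒  .F......  {d→[1]}
  4. unlink(d)  ⇒  ........  {}
  5. create(b)  ⇒  F.......  {b→[0]}
  6. create(a)  ⇒  FF......  {a→[1]; b→[0]}
  7. append(a, 2)  ⇒  FFFF....  {a→[1, 2, 3]; b→[0]}
  8. unlink(b)  ⇒  .FFF....  {a→[1, 2, 3]}
  9. truncate(a, 1)  ⇒  .F......  {a→[1]}

bitmap = .F......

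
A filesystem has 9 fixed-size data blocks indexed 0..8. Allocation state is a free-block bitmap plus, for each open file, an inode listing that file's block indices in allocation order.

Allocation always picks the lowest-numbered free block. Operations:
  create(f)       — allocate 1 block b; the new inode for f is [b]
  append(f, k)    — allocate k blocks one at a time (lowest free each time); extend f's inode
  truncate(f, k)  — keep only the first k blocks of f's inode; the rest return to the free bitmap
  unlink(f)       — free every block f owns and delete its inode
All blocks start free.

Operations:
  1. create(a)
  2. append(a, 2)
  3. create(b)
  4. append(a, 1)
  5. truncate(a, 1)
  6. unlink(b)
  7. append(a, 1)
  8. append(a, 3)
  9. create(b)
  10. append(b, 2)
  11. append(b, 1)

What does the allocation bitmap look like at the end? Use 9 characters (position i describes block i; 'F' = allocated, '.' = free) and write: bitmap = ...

bitmap = FFFFFFFFF

after create(a) → a:[0]  free=[F........]
after append(a, 2) → a:[0, 1, 2]  free=[FFF......]
after create(b) → a:[0, 1, 2], b:[3]  free=[FFFF.....]
after append(a, 1) → a:[0, 1, 2, 4], b:[3]  free=[FFFFF....]
after truncate(a, 1) → a:[0], b:[3]  free=[F..F.....]
after unlink(b) → a:[0]  free=[F........]
after append(a, 1) → a:[0, 1]  free=[FF.......]
after append(a, 3) → a:[0, 1, 2, 3, 4]  free=[FFFFF....]
after create(b) → a:[0, 1, 2, 3, 4], b:[5]  free=[FFFFFF...]
after append(b, 2) → a:[0, 1, 2, 3, 4], b:[5, 6, 7]  free=[FFFFFFFF.]
after append(b, 1) → a:[0, 1, 2, 3, 4], b:[5, 6, 7, 8]  free=[FFFFFFFFF]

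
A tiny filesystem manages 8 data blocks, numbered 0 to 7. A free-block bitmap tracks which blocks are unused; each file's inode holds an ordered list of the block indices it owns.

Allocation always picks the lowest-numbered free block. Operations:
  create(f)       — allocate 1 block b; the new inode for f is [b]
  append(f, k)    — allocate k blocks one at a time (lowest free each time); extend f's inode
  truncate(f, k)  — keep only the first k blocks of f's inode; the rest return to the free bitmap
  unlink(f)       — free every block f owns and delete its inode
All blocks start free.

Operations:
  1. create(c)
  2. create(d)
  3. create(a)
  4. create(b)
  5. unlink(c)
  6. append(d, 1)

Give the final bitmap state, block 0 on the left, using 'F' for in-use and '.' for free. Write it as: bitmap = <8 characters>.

create(c): bitmap=F....... | c=[0]
create(d): bitmap=FF...... | c=[0] d=[1]
create(a): bitmap=FFF..... | a=[2] c=[0] d=[1]
create(b): bitmap=FFFF.... | a=[2] b=[3] c=[0] d=[1]
unlink(c): bitmap=.FFF.... | a=[2] b=[3] d=[1]
append(d, 1): bitmap=FFFF.... | a=[2] b=[3] d=[1, 0]

bitmap = FFFF....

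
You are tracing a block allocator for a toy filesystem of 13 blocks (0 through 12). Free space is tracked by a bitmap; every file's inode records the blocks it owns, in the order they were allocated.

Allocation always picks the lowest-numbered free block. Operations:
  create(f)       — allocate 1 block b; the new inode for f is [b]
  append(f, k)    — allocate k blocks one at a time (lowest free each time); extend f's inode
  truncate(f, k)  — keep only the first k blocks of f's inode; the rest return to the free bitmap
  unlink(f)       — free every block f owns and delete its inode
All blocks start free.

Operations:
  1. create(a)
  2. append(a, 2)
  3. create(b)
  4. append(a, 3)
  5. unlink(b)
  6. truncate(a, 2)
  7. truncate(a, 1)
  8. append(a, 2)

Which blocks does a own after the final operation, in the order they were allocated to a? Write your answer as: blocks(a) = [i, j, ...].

  1. create(a)  ⇒  F............  {a→[0]}
  2. append(a, 2)  ⇒  FFF..........  {a→[0, 1, 2]}
  3. create(b)  ⇒  FFFF.........  {a→[0, 1, 2]; b→[3]}
  4. append(a, 3)  ⇒  FFFFFFF......  {a→[0, 1, 2, 4, 5, 6]; b→[3]}
  5. unlink(b)  ⇒  FFF.FFF......  {a→[0, 1, 2, 4, 5, 6]}
  6. truncate(a, 2)  ⇒  FF...........  {a→[0, 1]}
  7. truncate(a, 1)  ⇒  F............  {a→[0]}
  8. append(a, 2)  ⇒  FFF..........  {a→[0, 1, 2]}

blocks(a) = [0, 1, 2]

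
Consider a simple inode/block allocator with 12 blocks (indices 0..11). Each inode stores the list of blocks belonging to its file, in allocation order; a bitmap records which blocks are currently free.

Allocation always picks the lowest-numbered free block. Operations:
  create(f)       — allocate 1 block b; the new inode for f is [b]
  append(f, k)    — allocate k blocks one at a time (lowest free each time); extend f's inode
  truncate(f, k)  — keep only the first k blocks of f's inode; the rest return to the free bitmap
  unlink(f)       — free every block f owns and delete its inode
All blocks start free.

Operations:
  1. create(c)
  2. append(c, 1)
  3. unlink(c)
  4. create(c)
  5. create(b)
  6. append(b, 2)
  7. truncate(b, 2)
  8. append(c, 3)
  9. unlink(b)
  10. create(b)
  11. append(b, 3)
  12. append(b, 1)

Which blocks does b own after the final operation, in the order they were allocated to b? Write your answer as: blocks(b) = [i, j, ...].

after create(c) → c:[0]  free=[F...........]
after append(c, 1) → c:[0, 1]  free=[FF..........]
after unlink(c) →   free=[............]
after create(c) → c:[0]  free=[F...........]
after create(b) → b:[1], c:[0]  free=[FF..........]
after append(b, 2) → b:[1, 2, 3], c:[0]  free=[FFFF........]
after truncate(b, 2) → b:[1, 2], c:[0]  free=[FFF.........]
after append(c, 3) → b:[1, 2], c:[0, 3, 4, 5]  free=[FFFFFF......]
after unlink(b) → c:[0, 3, 4, 5]  free=[F..FFF......]
after create(b) → b:[1], c:[0, 3, 4, 5]  free=[FF.FFF......]
after append(b, 3) → b:[1, 2, 6, 7], c:[0, 3, 4, 5]  free=[FFFFFFFF....]
after append(b, 1) → b:[1, 2, 6, 7, 8], c:[0, 3, 4, 5]  free=[FFFFFFFFF...]

blocks(b) = [1, 2, 6, 7, 8]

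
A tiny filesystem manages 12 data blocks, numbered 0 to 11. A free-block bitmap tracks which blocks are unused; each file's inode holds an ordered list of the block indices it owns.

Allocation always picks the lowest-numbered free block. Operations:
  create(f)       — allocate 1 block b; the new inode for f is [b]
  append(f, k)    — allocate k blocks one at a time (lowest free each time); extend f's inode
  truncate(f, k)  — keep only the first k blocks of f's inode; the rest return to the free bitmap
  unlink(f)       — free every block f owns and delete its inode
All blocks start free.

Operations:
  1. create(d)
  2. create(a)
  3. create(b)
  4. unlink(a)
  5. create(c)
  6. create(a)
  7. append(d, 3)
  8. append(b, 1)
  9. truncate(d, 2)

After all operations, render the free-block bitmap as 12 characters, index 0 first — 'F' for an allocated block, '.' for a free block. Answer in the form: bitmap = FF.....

  1. create(d)  ⇒  F...........  {d→[0]}
  2. create(a)  ⇒  FF..........  {a→[1]; d→[0]}
  3. create(b)  ⇒  FFF.........  {a→[1]; b→[2]; d→[0]}
  4. unlink(a)  ⇒  F.F.........  {b→[2]; d→[0]}
  5. create(c)  ⇒  FFF.........  {b→[2]; c→[1]; d→[0]}
  6. create(a)  ⇒  FFFF........  {a→[3]; b→[2]; c→[1]; d→[0]}
  7. append(d, 3)  ⇒  FFFFFFF.....  {a→[3]; b→[2]; c→[1]; d→[0, 4, 5, 6]}
  8. append(b, 1)  ⇒  FFFFFFFF....  {a→[3]; b→[2, 7]; c→[1]; d→[0, 4, 5, 6]}
  9. truncate(d, 2)  ⇒  FFFFF..F....  {a→[3]; b→[2, 7]; c→[1]; d→[0, 4]}

bitmap = FFFFF..F....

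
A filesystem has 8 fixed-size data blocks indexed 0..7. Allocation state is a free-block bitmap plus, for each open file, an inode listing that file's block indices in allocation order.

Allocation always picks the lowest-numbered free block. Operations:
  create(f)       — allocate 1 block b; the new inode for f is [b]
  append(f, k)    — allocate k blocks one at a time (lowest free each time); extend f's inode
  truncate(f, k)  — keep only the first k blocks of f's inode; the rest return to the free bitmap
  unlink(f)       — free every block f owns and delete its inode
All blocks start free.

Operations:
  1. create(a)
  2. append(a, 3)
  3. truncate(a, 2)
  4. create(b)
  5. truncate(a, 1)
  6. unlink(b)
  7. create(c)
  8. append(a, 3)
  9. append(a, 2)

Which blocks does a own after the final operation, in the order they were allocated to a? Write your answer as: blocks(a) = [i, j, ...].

blocks(a) = [0, 2, 3, 4, 5, 6]

[1] create(a) — a=0 (map F.......)
[2] append(a, 3) — a=0,1,2,3 (map FFFF....)
[3] truncate(a, 2) — a=0,1 (map FF......)
[4] create(b) — a=0,1 b=2 (map FFF.....)
[5] truncate(a, 1) — a=0 b=2 (map F.F.....)
[6] unlink(b) — a=0 (map F.......)
[7] create(c) — a=0 c=1 (map FF......)
[8] append(a, 3) — a=0,2,3,4 c=1 (map FFFFF...)
[9] append(a, 2) — a=0,2,3,4,5,6 c=1 (map FFFFFFF.)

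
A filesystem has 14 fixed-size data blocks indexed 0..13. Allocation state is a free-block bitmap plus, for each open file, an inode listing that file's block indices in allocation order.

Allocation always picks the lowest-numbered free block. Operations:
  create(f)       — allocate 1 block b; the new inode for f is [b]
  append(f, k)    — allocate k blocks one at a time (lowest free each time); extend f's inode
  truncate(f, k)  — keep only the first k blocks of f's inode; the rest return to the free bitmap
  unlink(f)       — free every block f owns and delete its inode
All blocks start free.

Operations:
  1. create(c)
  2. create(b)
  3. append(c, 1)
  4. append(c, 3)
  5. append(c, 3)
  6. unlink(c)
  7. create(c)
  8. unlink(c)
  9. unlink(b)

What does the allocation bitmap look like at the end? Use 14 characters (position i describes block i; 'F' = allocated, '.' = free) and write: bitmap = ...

bitmap = ..............

create(c): bitmap=F............. | c=[0]
create(b): bitmap=FF............ | b=[1] c=[0]
append(c, 1): bitmap=FFF........... | b=[1] c=[0, 2]
append(c, 3): bitmap=FFFFFF........ | b=[1] c=[0, 2, 3, 4, 5]
append(c, 3): bitmap=FFFFFFFFF..... | b=[1] c=[0, 2, 3, 4, 5, 6, 7, 8]
unlink(c): bitmap=.F............ | b=[1]
create(c): bitmap=FF............ | b=[1] c=[0]
unlink(c): bitmap=.F............ | b=[1]
unlink(b): bitmap=.............. | 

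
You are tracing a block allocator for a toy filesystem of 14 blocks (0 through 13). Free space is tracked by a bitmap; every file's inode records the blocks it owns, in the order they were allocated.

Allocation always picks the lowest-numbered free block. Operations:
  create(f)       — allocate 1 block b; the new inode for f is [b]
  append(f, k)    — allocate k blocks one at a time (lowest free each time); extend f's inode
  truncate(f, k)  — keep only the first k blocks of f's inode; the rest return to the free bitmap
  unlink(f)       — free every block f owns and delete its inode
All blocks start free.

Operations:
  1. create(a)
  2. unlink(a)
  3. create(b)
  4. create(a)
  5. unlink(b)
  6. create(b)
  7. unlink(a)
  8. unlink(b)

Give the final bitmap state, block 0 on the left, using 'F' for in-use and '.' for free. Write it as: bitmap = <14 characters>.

bitmap = ..............

after create(a) → a:[0]  free=[F.............]
after unlink(a) →   free=[..............]
after create(b) → b:[0]  free=[F.............]
after create(a) → a:[1], b:[0]  free=[FF............]
after unlink(b) → a:[1]  free=[.F............]
after create(b) → a:[1], b:[0]  free=[FF............]
after unlink(a) → b:[0]  free=[F.............]
after unlink(b) →   free=[..............]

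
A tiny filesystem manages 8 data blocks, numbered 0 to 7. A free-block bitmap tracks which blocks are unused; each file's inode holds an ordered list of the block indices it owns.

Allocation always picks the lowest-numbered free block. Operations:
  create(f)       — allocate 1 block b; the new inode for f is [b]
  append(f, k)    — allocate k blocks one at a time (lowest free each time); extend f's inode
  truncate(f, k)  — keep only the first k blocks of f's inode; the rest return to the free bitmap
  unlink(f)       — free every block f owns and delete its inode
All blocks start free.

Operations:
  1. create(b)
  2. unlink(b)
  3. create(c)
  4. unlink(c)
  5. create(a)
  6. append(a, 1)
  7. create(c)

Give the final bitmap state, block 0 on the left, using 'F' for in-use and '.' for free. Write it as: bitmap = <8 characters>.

bitmap = FFF.....

after create(b) → b:[0]  free=[F.......]
after unlink(b) →   free=[........]
after create(c) → c:[0]  free=[F.......]
after unlink(c) →   free=[........]
after create(a) → a:[0]  free=[F.......]
after append(a, 1) → a:[0, 1]  free=[FF......]
after create(c) → a:[0, 1], c:[2]  free=[FFF.....]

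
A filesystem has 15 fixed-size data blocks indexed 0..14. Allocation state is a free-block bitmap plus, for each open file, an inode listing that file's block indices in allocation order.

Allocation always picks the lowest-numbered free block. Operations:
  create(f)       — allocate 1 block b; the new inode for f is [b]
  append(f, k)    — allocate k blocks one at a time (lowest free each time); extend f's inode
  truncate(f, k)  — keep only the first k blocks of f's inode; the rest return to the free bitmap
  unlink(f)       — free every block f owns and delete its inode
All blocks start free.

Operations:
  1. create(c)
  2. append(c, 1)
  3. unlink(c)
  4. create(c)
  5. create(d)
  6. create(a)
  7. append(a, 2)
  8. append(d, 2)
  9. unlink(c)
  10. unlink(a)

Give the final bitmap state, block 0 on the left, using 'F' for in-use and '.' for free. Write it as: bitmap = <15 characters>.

create(c): bitmap=F.............. | c=[0]
append(c, 1): bitmap=FF............. | c=[0, 1]
unlink(c): bitmap=............... | 
create(c): bitmap=F.............. | c=[0]
create(d): bitmap=FF............. | c=[0] d=[1]
create(a): bitmap=FFF............ | a=[2] c=[0] d=[1]
append(a, 2): bitmap=FFFFF.......... | a=[2, 3, 4] c=[0] d=[1]
append(d, 2): bitmap=FFFFFFF........ | a=[2, 3, 4] c=[0] d=[1, 5, 6]
unlink(c): bitmap=.FFFFFF........ | a=[2, 3, 4] d=[1, 5, 6]
unlink(a): bitmap=.F...FF........ | d=[1, 5, 6]

bitmap = .F...FF........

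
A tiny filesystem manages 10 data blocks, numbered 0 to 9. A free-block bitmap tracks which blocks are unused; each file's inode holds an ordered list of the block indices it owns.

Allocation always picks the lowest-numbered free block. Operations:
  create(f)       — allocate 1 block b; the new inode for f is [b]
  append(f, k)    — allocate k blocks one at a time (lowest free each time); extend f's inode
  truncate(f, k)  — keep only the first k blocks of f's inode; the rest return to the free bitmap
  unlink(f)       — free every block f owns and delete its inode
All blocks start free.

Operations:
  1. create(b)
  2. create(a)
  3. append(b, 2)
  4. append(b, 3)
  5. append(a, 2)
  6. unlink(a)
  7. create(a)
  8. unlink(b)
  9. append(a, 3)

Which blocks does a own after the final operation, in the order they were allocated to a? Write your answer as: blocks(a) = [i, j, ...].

  1. create(b)  ⇒  F.........  {b→[0]}
  2. create(a)  ⇒  FF........  {a→[1]; b→[0]}
  3. append(b, 2)  ⇒  FFFF......  {a→[1]; b→[0, 2, 3]}
  4. append(b, 3)  ⇒  FFFFFFF...  {a→[1]; b→[0, 2, 3, 4, 5, 6]}
  5. append(a, 2)  ⇒  FFFFFFFFF.  {a→[1, 7, 8]; b→[0, 2, 3, 4, 5, 6]}
  6. unlink(a)  ⇒  F.FFFFF...  {b→[0, 2, 3, 4, 5, 6]}
  7. create(a)  ⇒  FFFFFFF...  {a→[1]; b→[0, 2, 3, 4, 5, 6]}
  8. unlink(b)  ⇒  .F........  {a→[1]}
  9. append(a, 3)  ⇒  FFFF......  {a→[1, 0, 2, 3]}

blocks(a) = [1, 0, 2, 3]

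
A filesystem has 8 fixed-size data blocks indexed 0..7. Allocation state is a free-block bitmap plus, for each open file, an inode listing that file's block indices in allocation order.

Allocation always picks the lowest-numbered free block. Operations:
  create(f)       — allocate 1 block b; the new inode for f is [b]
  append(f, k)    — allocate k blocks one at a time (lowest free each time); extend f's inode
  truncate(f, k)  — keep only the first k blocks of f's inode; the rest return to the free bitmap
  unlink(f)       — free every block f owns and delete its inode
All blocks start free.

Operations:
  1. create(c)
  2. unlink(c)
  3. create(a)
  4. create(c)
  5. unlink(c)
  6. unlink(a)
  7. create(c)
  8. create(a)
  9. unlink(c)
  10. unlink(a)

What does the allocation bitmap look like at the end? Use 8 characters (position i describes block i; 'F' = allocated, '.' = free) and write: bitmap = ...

bitmap = ........

create(c): bitmap=F....... | c=[0]
unlink(c): bitmap=........ | 
create(a): bitmap=F....... | a=[0]
create(c): bitmap=FF...... | a=[0] c=[1]
unlink(c): bitmap=F....... | a=[0]
unlink(a): bitmap=........ | 
create(c): bitmap=F....... | c=[0]
create(a): bitmap=FF...... | a=[1] c=[0]
unlink(c): bitmap=.F...... | a=[1]
unlink(a): bitmap=........ | 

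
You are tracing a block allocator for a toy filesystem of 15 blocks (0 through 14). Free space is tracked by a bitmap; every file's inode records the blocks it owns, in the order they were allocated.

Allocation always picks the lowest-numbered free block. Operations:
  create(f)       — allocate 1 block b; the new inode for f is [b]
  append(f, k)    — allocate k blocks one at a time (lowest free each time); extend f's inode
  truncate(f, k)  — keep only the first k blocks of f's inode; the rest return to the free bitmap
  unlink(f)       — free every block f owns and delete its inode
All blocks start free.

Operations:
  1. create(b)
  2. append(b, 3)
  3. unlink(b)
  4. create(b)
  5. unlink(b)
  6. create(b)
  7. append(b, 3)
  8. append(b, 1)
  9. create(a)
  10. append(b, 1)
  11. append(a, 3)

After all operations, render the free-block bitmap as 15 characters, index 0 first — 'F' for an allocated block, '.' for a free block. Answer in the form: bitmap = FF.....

[1] create(b) — b=0 (map F..............)
[2] append(b, 3) — b=0,1,2,3 (map FFFF...........)
[3] unlink(b) —  (map ...............)
[4] create(b) — b=0 (map F..............)
[5] unlink(b) —  (map ...............)
[6] create(b) — b=0 (map F..............)
[7] append(b, 3) — b=0,1,2,3 (map FFFF...........)
[8] append(b, 1) — b=0,1,2,3,4 (map FFFFF..........)
[9] create(a) — a=5 b=0,1,2,3,4 (map FFFFFF.........)
[10] append(b, 1) — a=5 b=0,1,2,3,4,6 (map FFFFFFF........)
[11] append(a, 3) — a=5,7,8,9 b=0,1,2,3,4,6 (map FFFFFFFFFF.....)

bitmap = FFFFFFFFFF.....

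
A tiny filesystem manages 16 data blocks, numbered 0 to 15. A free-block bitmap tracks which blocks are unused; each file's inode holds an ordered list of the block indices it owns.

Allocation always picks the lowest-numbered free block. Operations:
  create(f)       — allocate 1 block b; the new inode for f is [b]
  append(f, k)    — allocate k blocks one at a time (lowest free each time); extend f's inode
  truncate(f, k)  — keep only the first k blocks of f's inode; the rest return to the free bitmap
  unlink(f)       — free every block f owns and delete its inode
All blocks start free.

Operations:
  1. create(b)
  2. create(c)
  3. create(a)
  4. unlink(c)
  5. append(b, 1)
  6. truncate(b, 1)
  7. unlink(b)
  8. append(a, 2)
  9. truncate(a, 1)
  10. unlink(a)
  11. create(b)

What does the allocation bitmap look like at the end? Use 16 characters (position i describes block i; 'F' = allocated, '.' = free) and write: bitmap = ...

bitmap = F...............

create(b): bitmap=F............... | b=[0]
create(c): bitmap=FF.............. | b=[0] c=[1]
create(a): bitmap=FFF............. | a=[2] b=[0] c=[1]
unlink(c): bitmap=F.F............. | a=[2] b=[0]
append(b, 1): bitmap=FFF............. | a=[2] b=[0, 1]
truncate(b, 1): bitmap=F.F............. | a=[2] b=[0]
unlink(b): bitmap=..F............. | a=[2]
append(a, 2): bitmap=FFF............. | a=[2, 0, 1]
truncate(a, 1): bitmap=..F............. | a=[2]
unlink(a): bitmap=................ | 
create(b): bitmap=F............... | b=[0]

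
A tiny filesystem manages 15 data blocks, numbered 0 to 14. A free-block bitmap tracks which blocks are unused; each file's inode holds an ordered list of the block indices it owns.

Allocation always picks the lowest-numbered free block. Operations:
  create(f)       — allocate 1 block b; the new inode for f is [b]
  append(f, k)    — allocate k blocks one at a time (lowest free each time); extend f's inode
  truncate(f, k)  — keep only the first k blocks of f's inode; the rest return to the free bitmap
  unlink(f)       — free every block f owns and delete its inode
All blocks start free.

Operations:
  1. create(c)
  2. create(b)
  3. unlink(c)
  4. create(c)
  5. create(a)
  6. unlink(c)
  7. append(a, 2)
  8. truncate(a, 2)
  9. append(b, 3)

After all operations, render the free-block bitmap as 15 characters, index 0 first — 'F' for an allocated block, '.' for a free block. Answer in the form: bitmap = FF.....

bitmap = FFFFFF.........

after create(c) → c:[0]  free=[F..............]
after create(b) → b:[1], c:[0]  free=[FF.............]
after unlink(c) → b:[1]  free=[.F.............]
after create(c) → b:[1], c:[0]  free=[FF.............]
after create(a) → a:[2], b:[1], c:[0]  free=[FFF............]
after unlink(c) → a:[2], b:[1]  free=[.FF............]
after append(a, 2) → a:[2, 0, 3], b:[1]  free=[FFFF...........]
after truncate(a, 2) → a:[2, 0], b:[1]  free=[FFF............]
after append(b, 3) → a:[2, 0], b:[1, 3, 4, 5]  free=[FFFFFF.........]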